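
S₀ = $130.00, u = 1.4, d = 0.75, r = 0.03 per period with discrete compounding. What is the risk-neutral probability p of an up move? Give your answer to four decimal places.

p = 0.4308

Risk-neutral probability p = (1 + 0.03 − 0.75)/(1.4 − 0.75) = 0.2800/0.6500 = 0.4308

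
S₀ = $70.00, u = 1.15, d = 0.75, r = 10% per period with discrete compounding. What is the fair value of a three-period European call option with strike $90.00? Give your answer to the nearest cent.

Risk-neutral probability p = (1 + 0.1 − 0.75)/(1.15 − 0.75) = 0.3500/0.4000 = 0.8750
Terminal stock prices: S_uuu = 106.5, S_uud = 69.43, S_udd = 45.28, S_ddd = 29.53
Terminal payoffs (S − K): max(16.46, 0) = 16.46, max(-20.57, 0) = 0, max(-44.72, 0) = 0, max(-60.47, 0) = 0
Node uu (S = 92.57): V_uu = 1/1.1·[0.8750·16.4612 + 0.1250·0.0000] = 13.0942
Node ud (S = 60.38): V_ud = 1/1.1·[0.8750·0.0000 + 0.1250·0.0000] = 0.0000
Node dd (S = 39.38): V_dd = 1/1.1·[0.8750·0.0000 + 0.1250·0.0000] = 0.0000
Node u (S = 80.5): V_u = 1/1.1·[0.8750·13.0942 + 0.1250·0.0000] = 10.4158
Node d (S = 52.5): V_d = 1/1.1·[0.8750·0.0000 + 0.1250·0.0000] = 0.0000
Node 0 (S = 70): V_0 = 1/1.1·[0.8750·10.4158 + 0.1250·0.0000] = 8.2853

$8.29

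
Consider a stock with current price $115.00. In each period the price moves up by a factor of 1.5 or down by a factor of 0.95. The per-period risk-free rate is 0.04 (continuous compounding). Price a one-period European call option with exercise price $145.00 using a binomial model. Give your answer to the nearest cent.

Risk-neutral probability p = (e^0.04 − 0.95)/(1.5 − 0.95) = 0.0908/0.5500 = 0.1651
Terminal stock prices: S_u = 172.5, S_d = 109.2
Terminal payoffs (S − K): max(27.5, 0) = 27.5, max(-35.75, 0) = 0
Node 0 (S = 115): V_0 = e^(−0.04)·[0.1651·27.5000 + 0.8349·0.0000] = 4.3625

$4.36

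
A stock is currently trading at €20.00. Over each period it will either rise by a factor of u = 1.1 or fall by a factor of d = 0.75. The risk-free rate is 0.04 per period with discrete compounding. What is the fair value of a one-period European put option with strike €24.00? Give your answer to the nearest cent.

Risk-neutral probability p = (1 + 0.04 − 0.75)/(1.1 − 0.75) = 0.2900/0.3500 = 0.8286
Terminal stock prices: S_u = 22, S_d = 15
Terminal payoffs (K − S): max(2, 0) = 2, max(9, 0) = 9
Node 0 (S = 20): V_0 = 1/1.04·[0.8286·2.0000 + 0.1714·9.0000] = 3.0769

€3.08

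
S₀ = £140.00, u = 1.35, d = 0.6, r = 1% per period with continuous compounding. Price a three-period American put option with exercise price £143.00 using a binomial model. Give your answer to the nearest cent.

Risk-neutral probability p = (e^0.01 − 0.6)/(1.35 − 0.6) = 0.4101/0.7500 = 0.5467
Terminal stock prices: S_uuu = 344.5, S_uud = 153.1, S_udd = 68.04, S_ddd = 30.24
Terminal payoffs (K − S): max(-201.5, 0) = 0, max(-10.09, 0) = 0, max(74.96, 0) = 74.96, max(112.8, 0) = 112.8
Node uu (S = 255.2): continuation = e^(−0.01)·[0.5467·0.0000 + 0.4533·0.0000] = 0.0000; exercise value = 0.0000 ≤ continuation, so V_uu = 0.0000
Node ud (S = 113.4): continuation = e^(−0.01)·[0.5467·0.0000 + 0.4533·74.9600] = 33.6388; exercise value = 29.6000 ≤ continuation, so V_ud = 33.6388
Node dd (S = 50.4): continuation = e^(−0.01)·[0.5467·74.9600 + 0.4533·112.7600] = 91.1771; exercise value = 92.6000 > continuation, so V_dd = 92.6000 (exercise)
Node u (S = 189): continuation = e^(−0.01)·[0.5467·0.0000 + 0.4533·33.6388] = 15.0956; exercise value = 0.0000 ≤ continuation, so V_u = 15.0956
Node d (S = 84): continuation = e^(−0.01)·[0.5467·33.6388 + 0.4533·92.6000] = 59.7633; exercise value = 59.0000 ≤ continuation, so V_d = 59.7633
Node 0 (S = 140): continuation = e^(−0.01)·[0.5467·15.0956 + 0.4533·59.7633] = 34.9903; exercise value = 3.0000 ≤ continuation, so V_0 = 34.9903

£34.99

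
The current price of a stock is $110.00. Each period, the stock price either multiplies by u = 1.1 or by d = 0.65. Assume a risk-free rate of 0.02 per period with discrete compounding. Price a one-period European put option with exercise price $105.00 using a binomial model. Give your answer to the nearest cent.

Risk-neutral probability p = (1 + 0.02 − 0.65)/(1.1 − 0.65) = 0.3700/0.4500 = 0.8222
Terminal stock prices: S_u = 121, S_d = 71.5
Terminal payoffs (K − S): max(-16, 0) = 0, max(33.5, 0) = 33.5
Node 0 (S = 110): V_0 = 1/1.02·[0.8222·0.0000 + 0.1778·33.5000] = 5.8388

$5.84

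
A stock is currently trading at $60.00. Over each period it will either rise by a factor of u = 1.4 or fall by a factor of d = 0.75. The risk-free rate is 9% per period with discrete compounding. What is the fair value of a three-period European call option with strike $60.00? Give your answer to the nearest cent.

Risk-neutral probability p = (1 + 0.09 − 0.75)/(1.4 − 0.75) = 0.3400/0.6500 = 0.5231
Terminal stock prices: S_uuu = 164.6, S_uud = 88.2, S_udd = 47.25, S_ddd = 25.31
Terminal payoffs (S − K): max(104.6, 0) = 104.6, max(28.2, 0) = 28.2, max(-12.75, 0) = 0, max(-34.69, 0) = 0
Node uu (S = 117.6): V_uu = 1/1.09·[0.5231·104.6400 + 0.4769·28.2000] = 62.5541
Node ud (S = 63): V_ud = 1/1.09·[0.5231·28.2000 + 0.4769·0.0000] = 13.5328
Node dd (S = 33.75): V_dd = 1/1.09·[0.5231·0.0000 + 0.4769·0.0000] = 0.0000
Node u (S = 84): V_u = 1/1.09·[0.5231·62.5541 + 0.4769·13.5328] = 35.9401
Node d (S = 45): V_d = 1/1.09·[0.5231·13.5328 + 0.4769·0.0000] = 6.4942
Node 0 (S = 60): V_0 = 1/1.09·[0.5231·35.9401 + 0.4769·6.4942] = 20.0887

$20.09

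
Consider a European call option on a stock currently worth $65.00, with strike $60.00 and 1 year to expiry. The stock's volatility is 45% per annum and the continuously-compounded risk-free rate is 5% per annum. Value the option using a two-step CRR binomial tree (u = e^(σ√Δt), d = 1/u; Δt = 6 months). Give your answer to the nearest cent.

$15.02

CRR parameters: u = e^(σ√Δt) = e^(0.45·√0.5) = 1.3746, d = 1/u = 0.7275
Per-period rate: rΔt = 0.05·0.5 = 0.025, so R = e^0.025 = 1.0253
Risk-neutral probability p = (e^0.025 − 0.7275)/(1.3746 − 0.7275) = 0.2979/0.6472 = 0.4602
Terminal stock prices: S_uu = 122.8, S_ud = 65, S_dd = 34.4
Terminal payoffs (S − K): max(62.83, 0) = 62.83, max(5, 0) = 5, max(-25.6, 0) = 0
Node u (S = 89.35): V_u = e^(−0.025)·[0.4602·62.8278 + 0.5398·5.0000] = 30.8336
Node d (S = 47.28): V_d = e^(−0.025)·[0.4602·5.0000 + 0.5398·0.0000] = 2.2443
Node 0 (S = 65): V_0 = e^(−0.025)·[0.4602·30.8336 + 0.5398·2.2443] = 15.0217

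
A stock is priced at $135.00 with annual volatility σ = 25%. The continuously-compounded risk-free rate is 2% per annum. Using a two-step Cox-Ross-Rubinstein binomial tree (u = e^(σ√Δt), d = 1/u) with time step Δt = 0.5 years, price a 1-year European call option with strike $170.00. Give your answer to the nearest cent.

$5.11

CRR parameters: u = e^(σ√Δt) = e^(0.25·√0.5) = 1.1934, d = 1/u = 0.8380
Per-period rate: rΔt = 0.02·0.5 = 0.01, so R = e^0.01 = 1.0101
Risk-neutral probability p = (e^0.01 − 0.8380)/(1.1934 − 0.8380) = 0.1721/0.3554 = 0.4842
Terminal stock prices: S_uu = 192.3, S_ud = 135, S_dd = 94.8
Terminal payoffs (S − K): max(22.26, 0) = 22.26, max(-35, 0) = 0, max(-75.2, 0) = 0
Node u (S = 161.1): V_u = e^(−0.01)·[0.4842·22.2561 + 0.5158·0.0000] = 10.6691
Node d (S = 113.1): V_d = e^(−0.01)·[0.4842·0.0000 + 0.5158·0.0000] = 0.0000
Node 0 (S = 135): V_0 = e^(−0.01)·[0.4842·10.6691 + 0.5158·0.0000] = 5.1146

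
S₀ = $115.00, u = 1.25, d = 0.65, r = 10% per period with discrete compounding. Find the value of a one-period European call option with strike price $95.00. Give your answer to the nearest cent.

Risk-neutral probability p = (1 + 0.1 − 0.65)/(1.25 − 0.65) = 0.4500/0.6000 = 0.7500
Terminal stock prices: S_u = 143.8, S_d = 74.75
Terminal payoffs (S − K): max(48.75, 0) = 48.75, max(-20.25, 0) = 0
Node 0 (S = 115): V_0 = 1/1.1·[0.7500·48.7500 + 0.2500·0.0000] = 33.2386

$33.24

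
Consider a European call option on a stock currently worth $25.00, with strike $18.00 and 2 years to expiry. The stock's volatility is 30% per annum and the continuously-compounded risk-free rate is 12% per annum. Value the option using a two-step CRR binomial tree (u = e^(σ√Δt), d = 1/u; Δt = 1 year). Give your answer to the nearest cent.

$11.29

CRR parameters: u = e^(σ√Δt) = e^(0.3·√1) = 1.3499, d = 1/u = 0.7408
Per-period rate: rΔt = 0.12·1 = 0.12, so R = e^0.12 = 1.1275
Risk-neutral probability p = (e^0.12 − 0.7408)/(1.3499 − 0.7408) = 0.3867/0.6090 = 0.6349
Terminal stock prices: S_uu = 45.55, S_ud = 25, S_dd = 13.72
Terminal payoffs (S − K): max(27.55, 0) = 27.55, max(7, 0) = 7, max(-4.28, 0) = 0
Node u (S = 33.75): V_u = e^(−0.12)·[0.6349·27.5530 + 0.3651·7.0000] = 17.7819
Node d (S = 18.52): V_d = e^(−0.12)·[0.6349·7.0000 + 0.3651·0.0000] = 3.9417
Node 0 (S = 25): V_0 = e^(−0.12)·[0.6349·17.7819 + 0.3651·3.9417] = 11.2895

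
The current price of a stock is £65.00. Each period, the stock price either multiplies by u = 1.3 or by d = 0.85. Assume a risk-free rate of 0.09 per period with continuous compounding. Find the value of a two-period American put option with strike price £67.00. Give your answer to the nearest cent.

Risk-neutral probability p = (e^0.09 − 0.85)/(1.3 − 0.85) = 0.2442/0.4500 = 0.5426
Terminal stock prices: S_uu = 109.9, S_ud = 71.83, S_dd = 46.96
Terminal payoffs (K − S): max(-42.85, 0) = 0, max(-4.825, 0) = 0, max(20.04, 0) = 20.04
Node u (S = 84.5): continuation = e^(−0.09)·[0.5426·0.0000 + 0.4574·0.0000] = 0.0000; exercise value = 0.0000 ≤ continuation, so V_u = 0.0000
Node d (S = 55.25): continuation = e^(−0.09)·[0.5426·0.0000 + 0.4574·20.0375] = 8.3761; exercise value = 11.7500 > continuation, so V_d = 11.7500 (exercise)
Node 0 (S = 65): continuation = e^(−0.09)·[0.5426·0.0000 + 0.4574·11.7500] = 4.9118; exercise value = 2.0000 ≤ continuation, so V_0 = 4.9118

£4.91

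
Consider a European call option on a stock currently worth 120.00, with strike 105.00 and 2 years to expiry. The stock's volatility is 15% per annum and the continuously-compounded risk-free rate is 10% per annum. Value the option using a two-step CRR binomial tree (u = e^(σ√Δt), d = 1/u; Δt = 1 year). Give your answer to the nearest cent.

34.50

CRR parameters: u = e^(σ√Δt) = e^(0.15·√1) = 1.1618, d = 1/u = 0.8607
Per-period rate: rΔt = 0.1·1 = 0.1, so R = e^0.1 = 1.1052
Risk-neutral probability p = (e^0.1 − 0.8607)/(1.1618 − 0.8607) = 0.2445/0.3011 = 0.8118
Terminal stock prices: S_uu = 162, S_ud = 120, S_dd = 88.9
Terminal payoffs (S − K): max(56.98, 0) = 56.98, max(15, 0) = 15, max(-16.1, 0) = 0
Node u (S = 139.4): V_u = e^(−0.1)·[0.8118·56.9831 + 0.1882·15.0000] = 44.4122
Node d (S = 103.3): V_d = e^(−0.1)·[0.8118·15.0000 + 0.1882·0.0000] = 11.0186
Node 0 (S = 120): V_0 = e^(−0.1)·[0.8118·44.4122 + 0.1882·11.0186] = 34.5001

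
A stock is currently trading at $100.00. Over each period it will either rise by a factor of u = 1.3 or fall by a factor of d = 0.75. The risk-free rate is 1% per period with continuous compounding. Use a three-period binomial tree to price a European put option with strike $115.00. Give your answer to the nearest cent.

Risk-neutral probability p = (e^0.01 − 0.75)/(1.3 − 0.75) = 0.2601/0.5500 = 0.4728
Terminal stock prices: S_uuu = 219.7, S_uud = 126.8, S_udd = 73.12, S_ddd = 42.19
Terminal payoffs (K − S): max(-104.7, 0) = 0, max(-11.75, 0) = 0, max(41.88, 0) = 41.88, max(72.81, 0) = 72.81
Node uu (S = 169): V_uu = e^(−0.01)·[0.4728·0.0000 + 0.5272·0.0000] = 0.0000
Node ud (S = 97.5): V_ud = e^(−0.01)·[0.4728·0.0000 + 0.5272·41.8750] = 21.8561
Node dd (S = 56.25): V_dd = e^(−0.01)·[0.4728·41.8750 + 0.5272·72.8125] = 57.6057
Node u (S = 130): V_u = e^(−0.01)·[0.4728·0.0000 + 0.5272·21.8561] = 11.4075
Node d (S = 75): V_d = e^(−0.01)·[0.4728·21.8561 + 0.5272·57.6057] = 40.2976
Node 0 (S = 100): V_0 = e^(−0.01)·[0.4728·11.4075 + 0.5272·40.2976] = 26.3728

$26.37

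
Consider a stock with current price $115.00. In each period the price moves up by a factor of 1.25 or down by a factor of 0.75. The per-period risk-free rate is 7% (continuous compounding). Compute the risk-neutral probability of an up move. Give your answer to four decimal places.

Risk-neutral probability p = (e^0.07 − 0.75)/(1.25 − 0.75) = 0.3225/0.5000 = 0.6450

p = 0.6450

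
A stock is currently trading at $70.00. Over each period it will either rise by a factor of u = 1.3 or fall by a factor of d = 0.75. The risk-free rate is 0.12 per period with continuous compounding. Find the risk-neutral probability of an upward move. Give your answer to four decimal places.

Risk-neutral probability p = (e^0.12 − 0.75)/(1.3 − 0.75) = 0.3775/0.5500 = 0.6864

p = 0.6864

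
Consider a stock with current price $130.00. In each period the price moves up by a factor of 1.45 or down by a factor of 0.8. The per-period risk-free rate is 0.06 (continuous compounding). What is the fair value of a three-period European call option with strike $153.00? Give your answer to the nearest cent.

$29.23

Risk-neutral probability p = (e^0.06 − 0.8)/(1.45 − 0.8) = 0.2618/0.6500 = 0.4028
Terminal stock prices: S_uuu = 396.3, S_uud = 218.7, S_udd = 120.6, S_ddd = 66.56
Terminal payoffs (S − K): max(243.3, 0) = 243.3, max(65.66, 0) = 65.66, max(-32.36, 0) = 0, max(-86.44, 0) = 0
Node uu (S = 273.3): V_uu = e^(−0.06)·[0.4028·243.3212 + 0.5972·65.6600] = 129.2350
Node ud (S = 150.8): V_ud = e^(−0.06)·[0.4028·65.6600 + 0.5972·0.0000] = 24.9092
Node dd (S = 83.2): V_dd = e^(−0.06)·[0.4028·0.0000 + 0.5972·0.0000] = 0.0000
Node u (S = 188.5): V_u = e^(−0.06)·[0.4028·129.2350 + 0.5972·24.9092] = 63.0364
Node d (S = 104): V_d = e^(−0.06)·[0.4028·24.9092 + 0.5972·0.0000] = 9.4497
Node 0 (S = 130): V_0 = e^(−0.06)·[0.4028·63.0364 + 0.5972·9.4497] = 29.2284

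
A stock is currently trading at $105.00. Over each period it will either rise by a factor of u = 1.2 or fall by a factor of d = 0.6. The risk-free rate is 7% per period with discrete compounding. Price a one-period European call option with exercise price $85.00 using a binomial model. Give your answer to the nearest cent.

Risk-neutral probability p = (1 + 0.07 − 0.6)/(1.2 − 0.6) = 0.4700/0.6000 = 0.7833
Terminal stock prices: S_u = 126, S_d = 63
Terminal payoffs (S − K): max(41, 0) = 41, max(-22, 0) = 0
Node 0 (S = 105): V_0 = 1/1.07·[0.7833·41.0000 + 0.2167·0.0000] = 30.0156

$30.02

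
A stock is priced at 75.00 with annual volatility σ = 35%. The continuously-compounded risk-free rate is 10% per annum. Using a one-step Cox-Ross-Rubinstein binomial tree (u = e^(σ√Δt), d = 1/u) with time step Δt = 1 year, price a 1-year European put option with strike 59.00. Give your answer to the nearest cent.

2.44

CRR parameters: u = e^(σ√Δt) = e^(0.35·√1) = 1.4191, d = 1/u = 0.7047
Per-period rate: rΔt = 0.1·1 = 0.1, so R = e^0.1 = 1.1052
Risk-neutral probability p = (e^0.1 − 0.7047)/(1.4191 − 0.7047) = 0.4005/0.7144 = 0.5606
Terminal stock prices: S_u = 106.4, S_d = 52.85
Terminal payoffs (K − S): max(-47.43, 0) = 0, max(6.148, 0) = 6.148
Node 0 (S = 75): V_0 = e^(−0.1)·[0.5606·0.0000 + 0.4394·6.1484] = 2.4445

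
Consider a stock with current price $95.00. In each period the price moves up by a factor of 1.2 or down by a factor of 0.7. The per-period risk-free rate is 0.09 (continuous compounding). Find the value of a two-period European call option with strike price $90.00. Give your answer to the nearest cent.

$24.29

Risk-neutral probability p = (e^0.09 − 0.7)/(1.2 − 0.7) = 0.3942/0.5000 = 0.7883
Terminal stock prices: S_uu = 136.8, S_ud = 79.8, S_dd = 46.55
Terminal payoffs (S − K): max(46.8, 0) = 46.8, max(-10.2, 0) = 0, max(-43.45, 0) = 0
Node u (S = 114): V_u = e^(−0.09)·[0.7883·46.8000 + 0.2117·0.0000] = 33.7192
Node d (S = 66.5): V_d = e^(−0.09)·[0.7883·0.0000 + 0.2117·0.0000] = 0.0000
Node 0 (S = 95): V_0 = e^(−0.09)·[0.7883·33.7192 + 0.2117·0.0000] = 24.2946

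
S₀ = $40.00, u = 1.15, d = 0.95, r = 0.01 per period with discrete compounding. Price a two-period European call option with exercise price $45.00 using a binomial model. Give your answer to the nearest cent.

Risk-neutral probability p = (1 + 0.01 − 0.95)/(1.15 − 0.95) = 0.0600/0.2000 = 0.3000
Terminal stock prices: S_uu = 52.9, S_ud = 43.7, S_dd = 36.1
Terminal payoffs (S − K): max(7.9, 0) = 7.9, max(-1.3, 0) = 0, max(-8.9, 0) = 0
Node u (S = 46): V_u = 1/1.01·[0.3000·7.9000 + 0.7000·0.0000] = 2.3465
Node d (S = 38): V_d = 1/1.01·[0.3000·0.0000 + 0.7000·0.0000] = 0.0000
Node 0 (S = 40): V_0 = 1/1.01·[0.3000·2.3465 + 0.7000·0.0000] = 0.6970

$0.70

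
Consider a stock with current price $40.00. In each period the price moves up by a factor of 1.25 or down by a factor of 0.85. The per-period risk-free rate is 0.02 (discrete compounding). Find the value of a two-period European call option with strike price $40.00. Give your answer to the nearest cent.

$5.08

Risk-neutral probability p = (1 + 0.02 − 0.85)/(1.25 − 0.85) = 0.1700/0.4000 = 0.4250
Terminal stock prices: S_uu = 62.5, S_ud = 42.5, S_dd = 28.9
Terminal payoffs (S − K): max(22.5, 0) = 22.5, max(2.5, 0) = 2.5, max(-11.1, 0) = 0
Node u (S = 50): V_u = 1/1.02·[0.4250·22.5000 + 0.5750·2.5000] = 10.7843
Node d (S = 34): V_d = 1/1.02·[0.4250·2.5000 + 0.5750·0.0000] = 1.0417
Node 0 (S = 40): V_0 = 1/1.02·[0.4250·10.7843 + 0.5750·1.0417] = 5.0807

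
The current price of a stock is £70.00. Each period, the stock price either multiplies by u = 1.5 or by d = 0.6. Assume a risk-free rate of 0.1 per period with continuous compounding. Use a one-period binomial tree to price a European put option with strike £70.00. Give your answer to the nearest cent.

£11.11

Risk-neutral probability p = (e^0.1 − 0.6)/(1.5 − 0.6) = 0.5052/0.9000 = 0.5613
Terminal stock prices: S_u = 105, S_d = 42
Terminal payoffs (K − S): max(-35, 0) = 0, max(28, 0) = 28
Node 0 (S = 70): V_0 = e^(−0.1)·[0.5613·0.0000 + 0.4387·28.0000] = 11.1146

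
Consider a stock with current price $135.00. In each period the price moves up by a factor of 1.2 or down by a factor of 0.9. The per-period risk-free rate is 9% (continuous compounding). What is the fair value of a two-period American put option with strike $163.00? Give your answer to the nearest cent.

Risk-neutral probability p = (e^0.09 − 0.9)/(1.2 − 0.9) = 0.1942/0.3000 = 0.6472
Terminal stock prices: S_uu = 194.4, S_ud = 145.8, S_dd = 109.4
Terminal payoffs (K − S): max(-31.4, 0) = 0, max(17.2, 0) = 17.2, max(53.65, 0) = 53.65
Node u (S = 162): continuation = e^(−0.09)·[0.6472·0.0000 + 0.3528·17.2000] = 5.5451; exercise value = 1.0000 ≤ continuation, so V_u = 5.5451
Node d (S = 121.5): continuation = e^(−0.09)·[0.6472·17.2000 + 0.3528·53.6500] = 27.4708; exercise value = 41.5000 > continuation, so V_d = 41.5000 (exercise)
Node 0 (S = 135): continuation = e^(−0.09)·[0.6472·5.5451 + 0.3528·41.5000] = 16.6594; exercise value = 28.0000 > continuation, so V_0 = 28.0000 (exercise)

$28.00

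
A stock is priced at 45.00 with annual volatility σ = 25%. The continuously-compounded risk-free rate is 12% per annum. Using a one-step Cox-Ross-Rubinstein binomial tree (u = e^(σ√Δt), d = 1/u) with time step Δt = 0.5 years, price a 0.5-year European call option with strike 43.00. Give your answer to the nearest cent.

6.35

CRR parameters: u = e^(σ√Δt) = e^(0.25·√0.5) = 1.1934, d = 1/u = 0.8380
Per-period rate: rΔt = 0.12·0.5 = 0.06, so R = e^0.06 = 1.0618
Risk-neutral probability p = (e^0.06 − 0.8380)/(1.1934 − 0.8380) = 0.2239/0.3554 = 0.6299
Terminal stock prices: S_u = 53.7, S_d = 37.71
Terminal payoffs (S − K): max(10.7, 0) = 10.7, max(-5.291, 0) = 0
Node 0 (S = 45): V_0 = e^(−0.06)·[0.6299·10.7014 + 0.3701·0.0000] = 6.3484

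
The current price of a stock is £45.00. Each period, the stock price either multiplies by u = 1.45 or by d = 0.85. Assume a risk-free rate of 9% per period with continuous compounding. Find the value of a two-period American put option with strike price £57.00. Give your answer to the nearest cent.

Risk-neutral probability p = (e^0.09 − 0.85)/(1.45 − 0.85) = 0.2442/0.6000 = 0.4070
Terminal stock prices: S_uu = 94.61, S_ud = 55.46, S_dd = 32.51
Terminal payoffs (K − S): max(-37.61, 0) = 0, max(1.538, 0) = 1.538, max(24.49, 0) = 24.49
Node u (S = 65.25): continuation = e^(−0.09)·[0.4070·0.0000 + 0.5930·1.5375] = 0.8333; exercise value = 0.0000 ≤ continuation, so V_u = 0.8333
Node d (S = 38.25): continuation = e^(−0.09)·[0.4070·1.5375 + 0.5930·24.4875] = 13.8441; exercise value = 18.7500 > continuation, so V_d = 18.7500 (exercise)
Node 0 (S = 45): continuation = e^(−0.09)·[0.4070·0.8333 + 0.5930·18.7500] = 10.4724; exercise value = 12.0000 > continuation, so V_0 = 12.0000 (exercise)

£12.00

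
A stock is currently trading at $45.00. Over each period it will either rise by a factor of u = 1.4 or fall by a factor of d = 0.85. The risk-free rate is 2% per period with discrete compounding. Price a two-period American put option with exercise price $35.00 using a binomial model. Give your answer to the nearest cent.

Risk-neutral probability p = (1 + 0.02 − 0.85)/(1.4 − 0.85) = 0.1700/0.5500 = 0.3091
Terminal stock prices: S_uu = 88.2, S_ud = 53.55, S_dd = 32.51
Terminal payoffs (K − S): max(-53.2, 0) = 0, max(-18.55, 0) = 0, max(2.488, 0) = 2.488
Node u (S = 63): continuation = 1/1.02·[0.3091·0.0000 + 0.6909·0.0000] = 0.0000; exercise value = 0.0000 ≤ continuation, so V_u = 0.0000
Node d (S = 38.25): continuation = 1/1.02·[0.3091·0.0000 + 0.6909·2.4875] = 1.6849; exercise value = 0.0000 ≤ continuation, so V_d = 1.6849
Node 0 (S = 45): continuation = 1/1.02·[0.3091·0.0000 + 0.6909·1.6849] = 1.1413; exercise value = 0.0000 ≤ continuation, so V_0 = 1.1413

$1.14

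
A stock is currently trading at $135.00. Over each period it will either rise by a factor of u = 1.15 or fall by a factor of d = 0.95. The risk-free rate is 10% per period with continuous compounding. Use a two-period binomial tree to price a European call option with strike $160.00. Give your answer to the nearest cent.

Risk-neutral probability p = (e^0.1 − 0.95)/(1.15 − 0.95) = 0.1552/0.2000 = 0.7759
Terminal stock prices: S_uu = 178.5, S_ud = 147.5, S_dd = 121.8
Terminal payoffs (S − K): max(18.54, 0) = 18.54, max(-12.51, 0) = 0, max(-38.16, 0) = 0
Node u (S = 155.2): V_u = e^(−0.1)·[0.7759·18.5375 + 0.2241·0.0000] = 13.0137
Node d (S = 128.2): V_d = e^(−0.1)·[0.7759·0.0000 + 0.2241·0.0000] = 0.0000
Node 0 (S = 135): V_0 = e^(−0.1)·[0.7759·13.0137 + 0.2241·0.0000] = 9.1359

$9.14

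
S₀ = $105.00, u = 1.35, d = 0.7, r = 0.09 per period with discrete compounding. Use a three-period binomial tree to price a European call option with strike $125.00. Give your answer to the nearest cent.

Risk-neutral probability p = (1 + 0.09 − 0.7)/(1.35 − 0.7) = 0.3900/0.6500 = 0.6000
Terminal stock prices: S_uuu = 258.3, S_uud = 134, S_udd = 69.46, S_ddd = 36.01
Terminal payoffs (S − K): max(133.3, 0) = 133.3, max(8.954, 0) = 8.954, max(-55.54, 0) = 0, max(-88.99, 0) = 0
Node uu (S = 191.4): V_uu = 1/1.09·[0.6000·133.3394 + 0.4000·8.9538] = 76.6836
Node ud (S = 99.22): V_ud = 1/1.09·[0.6000·8.9538 + 0.4000·0.0000] = 4.9287
Node dd (S = 51.45): V_dd = 1/1.09·[0.6000·0.0000 + 0.4000·0.0000] = 0.0000
Node u (S = 141.8): V_u = 1/1.09·[0.6000·76.6836 + 0.4000·4.9287] = 44.0198
Node d (S = 73.5): V_d = 1/1.09·[0.6000·4.9287 + 0.4000·0.0000] = 2.7130
Node 0 (S = 105): V_0 = 1/1.09·[0.6000·44.0198 + 0.4000·2.7130] = 25.2267

$25.23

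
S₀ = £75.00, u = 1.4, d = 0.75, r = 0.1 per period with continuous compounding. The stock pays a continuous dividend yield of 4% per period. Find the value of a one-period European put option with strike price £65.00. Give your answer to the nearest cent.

Per-period risk-free factor R = e^0.1 = 1.1052; dividend-adjusted growth = e^(0.1−0.04) = 1.0618.
Risk-neutral probability p = (1.0618 − 0.75)/(1.4 − 0.75) = 0.3118/0.6500 = 0.4797
Terminal stock prices: S_u = 105, S_d = 56.25
Terminal payoffs (K − S): max(-40, 0) = 0, max(8.75, 0) = 8.75
Node 0 (S = 75): V_0 = e^(−0.1)·[0.4797·0.0000 + 0.5203·8.7500] = 4.1190

£4.12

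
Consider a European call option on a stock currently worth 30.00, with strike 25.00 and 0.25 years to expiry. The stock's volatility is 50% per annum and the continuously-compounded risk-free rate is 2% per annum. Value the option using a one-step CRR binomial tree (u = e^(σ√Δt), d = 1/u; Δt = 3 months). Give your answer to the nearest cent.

CRR parameters: u = e^(σ√Δt) = e^(0.5·√0.25) = 1.2840, d = 1/u = 0.7788
Per-period rate: rΔt = 0.02·0.25 = 0.005, so R = e^0.005 = 1.0050
Risk-neutral probability p = (e^0.005 − 0.7788)/(1.2840 − 0.7788) = 0.2262/0.5052 = 0.4477
Terminal stock prices: S_u = 38.52, S_d = 23.36
Terminal payoffs (S − K): max(13.52, 0) = 13.52, max(-1.636, 0) = 0
Node 0 (S = 30): V_0 = e^(−0.005)·[0.4477·13.5208 + 0.5523·0.0000] = 6.0237

6.02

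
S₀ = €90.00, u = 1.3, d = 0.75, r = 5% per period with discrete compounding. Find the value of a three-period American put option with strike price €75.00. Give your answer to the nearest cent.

Risk-neutral probability p = (1 + 0.05 − 0.75)/(1.3 − 0.75) = 0.3000/0.5500 = 0.5455
Terminal stock prices: S_uuu = 197.7, S_uud = 114.1, S_udd = 65.81, S_ddd = 37.97
Terminal payoffs (K − S): max(-122.7, 0) = 0, max(-39.08, 0) = 0, max(9.188, 0) = 9.188, max(37.03, 0) = 37.03
Node uu (S = 152.1): continuation = 1/1.05·[0.5455·0.0000 + 0.4545·0.0000] = 0.0000; exercise value = 0.0000 ≤ continuation, so V_uu = 0.0000
Node ud (S = 87.75): continuation = 1/1.05·[0.5455·0.0000 + 0.4545·9.1875] = 3.9773; exercise value = 0.0000 ≤ continuation, so V_ud = 3.9773
Node dd (S = 50.62): continuation = 1/1.05·[0.5455·9.1875 + 0.4545·37.0312] = 20.8036; exercise value = 24.3750 > continuation, so V_dd = 24.3750 (exercise)
Node u (S = 117): continuation = 1/1.05·[0.5455·0.0000 + 0.4545·3.9773] = 1.7218; exercise value = 0.0000 ≤ continuation, so V_u = 1.7218
Node d (S = 67.5): continuation = 1/1.05·[0.5455·3.9773 + 0.4545·24.3750] = 12.6181; exercise value = 7.5000 ≤ continuation, so V_d = 12.6181
Node 0 (S = 90): continuation = 1/1.05·[0.5455·1.7218 + 0.4545·12.6181] = 6.3568; exercise value = 0.0000 ≤ continuation, so V_0 = 6.3568

€6.36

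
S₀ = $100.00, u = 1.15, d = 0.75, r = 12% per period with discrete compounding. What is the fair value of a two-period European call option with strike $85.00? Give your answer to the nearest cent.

Risk-neutral probability p = (1 + 0.12 − 0.75)/(1.15 − 0.75) = 0.3700/0.4000 = 0.9250
Terminal stock prices: S_uu = 132.2, S_ud = 86.25, S_dd = 56.25
Terminal payoffs (S − K): max(47.25, 0) = 47.25, max(1.25, 0) = 1.25, max(-28.75, 0) = 0
Node u (S = 115): V_u = 1/1.12·[0.9250·47.2500 + 0.0750·1.2500] = 39.1071
Node d (S = 75): V_d = 1/1.12·[0.9250·1.2500 + 0.0750·0.0000] = 1.0324
Node 0 (S = 100): V_0 = 1/1.12·[0.9250·39.1071 + 0.0750·1.0324] = 32.3674

$32.37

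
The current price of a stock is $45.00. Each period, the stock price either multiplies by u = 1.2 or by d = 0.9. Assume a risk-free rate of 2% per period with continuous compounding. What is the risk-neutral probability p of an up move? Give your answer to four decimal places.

Risk-neutral probability p = (e^0.02 − 0.9)/(1.2 − 0.9) = 0.1202/0.3000 = 0.4007

p = 0.4007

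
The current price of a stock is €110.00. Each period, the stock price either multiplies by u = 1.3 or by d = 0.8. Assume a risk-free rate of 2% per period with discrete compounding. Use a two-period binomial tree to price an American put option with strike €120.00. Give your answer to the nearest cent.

€18.89

Risk-neutral probability p = (1 + 0.02 − 0.8)/(1.3 − 0.8) = 0.2200/0.5000 = 0.4400
Terminal stock prices: S_uu = 185.9, S_ud = 114.4, S_dd = 70.4
Terminal payoffs (K − S): max(-65.9, 0) = 0, max(5.6, 0) = 5.6, max(49.6, 0) = 49.6
Node u (S = 143): continuation = 1/1.02·[0.4400·0.0000 + 0.5600·5.6000] = 3.0745; exercise value = 0.0000 ≤ continuation, so V_u = 3.0745
Node d (S = 88): continuation = 1/1.02·[0.4400·5.6000 + 0.5600·49.6000] = 29.6471; exercise value = 32.0000 > continuation, so V_d = 32.0000 (exercise)
Node 0 (S = 110): continuation = 1/1.02·[0.4400·3.0745 + 0.5600·32.0000] = 18.8949; exercise value = 10.0000 ≤ continuation, so V_0 = 18.8949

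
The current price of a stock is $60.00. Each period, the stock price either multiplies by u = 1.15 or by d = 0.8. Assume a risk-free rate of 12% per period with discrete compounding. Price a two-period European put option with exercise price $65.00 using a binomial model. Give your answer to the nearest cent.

$1.38

Risk-neutral probability p = (1 + 0.12 − 0.8)/(1.15 − 0.8) = 0.3200/0.3500 = 0.9143
Terminal stock prices: S_uu = 79.35, S_ud = 55.2, S_dd = 38.4
Terminal payoffs (K − S): max(-14.35, 0) = 0, max(9.8, 0) = 9.8, max(26.6, 0) = 26.6
Node u (S = 69): V_u = 1/1.12·[0.9143·0.0000 + 0.0857·9.8000] = 0.7500
Node d (S = 48): V_d = 1/1.12·[0.9143·9.8000 + 0.0857·26.6000] = 10.0357
Node 0 (S = 60): V_0 = 1/1.12·[0.9143·0.7500 + 0.0857·10.0357] = 1.3803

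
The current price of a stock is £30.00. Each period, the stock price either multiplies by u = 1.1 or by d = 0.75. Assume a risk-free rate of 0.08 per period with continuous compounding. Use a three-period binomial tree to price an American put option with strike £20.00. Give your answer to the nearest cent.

£0.01

Risk-neutral probability p = (e^0.08 − 0.75)/(1.1 − 0.75) = 0.3333/0.3500 = 0.9522
Terminal stock prices: S_uuu = 39.93, S_uud = 27.23, S_udd = 18.56, S_ddd = 12.66
Terminal payoffs (K − S): max(-19.93, 0) = 0, max(-7.225, 0) = 0, max(1.438, 0) = 1.438, max(7.344, 0) = 7.344
Node uu (S = 36.3): continuation = e^(−0.08)·[0.9522·0.0000 + 0.0478·0.0000] = 0.0000; exercise value = 0.0000 ≤ continuation, so V_uu = 0.0000
Node ud (S = 24.75): continuation = e^(−0.08)·[0.9522·0.0000 + 0.0478·1.4375] = 0.0634; exercise value = 0.0000 ≤ continuation, so V_ud = 0.0634
Node dd (S = 16.88): continuation = e^(−0.08)·[0.9522·1.4375 + 0.0478·7.3438] = 1.5873; exercise value = 3.1250 > continuation, so V_dd = 3.1250 (exercise)
Node u (S = 33): continuation = e^(−0.08)·[0.9522·0.0000 + 0.0478·0.0634] = 0.0028; exercise value = 0.0000 ≤ continuation, so V_u = 0.0028
Node d (S = 22.5): continuation = e^(−0.08)·[0.9522·0.0634 + 0.0478·3.1250] = 0.1934; exercise value = 0.0000 ≤ continuation, so V_d = 0.1934
Node 0 (S = 30): continuation = e^(−0.08)·[0.9522·0.0028 + 0.0478·0.1934] = 0.0110; exercise value = 0.0000 ≤ continuation, so V_0 = 0.0110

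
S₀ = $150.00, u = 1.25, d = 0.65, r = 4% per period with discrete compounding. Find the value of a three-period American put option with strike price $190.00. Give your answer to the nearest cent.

$50.41

Risk-neutral probability p = (1 + 0.04 − 0.65)/(1.25 − 0.65) = 0.3900/0.6000 = 0.6500
Terminal stock prices: S_uuu = 293, S_uud = 152.3, S_udd = 79.22, S_ddd = 41.19
Terminal payoffs (K − S): max(-103, 0) = 0, max(37.66, 0) = 37.66, max(110.8, 0) = 110.8, max(148.8, 0) = 148.8
Node uu (S = 234.4): continuation = 1/1.04·[0.6500·0.0000 + 0.3500·37.6562] = 12.6728; exercise value = 0.0000 ≤ continuation, so V_uu = 12.6728
Node ud (S = 121.9): continuation = 1/1.04·[0.6500·37.6562 + 0.3500·110.7812] = 60.8173; exercise value = 68.1250 > continuation, so V_ud = 68.1250 (exercise)
Node dd (S = 63.38): continuation = 1/1.04·[0.6500·110.7812 + 0.3500·148.8063] = 119.3173; exercise value = 126.6250 > continuation, so V_dd = 126.6250 (exercise)
Node u (S = 187.5): continuation = 1/1.04·[0.6500·12.6728 + 0.3500·68.1250] = 30.8472; exercise value = 2.5000 ≤ continuation, so V_u = 30.8472
Node d (S = 97.5): continuation = 1/1.04·[0.6500·68.1250 + 0.3500·126.6250] = 85.1923; exercise value = 92.5000 > continuation, so V_d = 92.5000 (exercise)
Node 0 (S = 150): continuation = 1/1.04·[0.6500·30.8472 + 0.3500·92.5000] = 50.4093; exercise value = 40.0000 ≤ continuation, so V_0 = 50.4093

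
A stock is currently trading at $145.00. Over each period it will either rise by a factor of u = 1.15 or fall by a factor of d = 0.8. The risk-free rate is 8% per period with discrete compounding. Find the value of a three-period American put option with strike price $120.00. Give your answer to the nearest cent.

Risk-neutral probability p = (1 + 0.08 − 0.8)/(1.15 − 0.8) = 0.2800/0.3500 = 0.8000
Terminal stock prices: S_uuu = 220.5, S_uud = 153.4, S_udd = 106.7, S_ddd = 74.24
Terminal payoffs (K − S): max(-100.5, 0) = 0, max(-33.41, 0) = 0, max(13.28, 0) = 13.28, max(45.76, 0) = 45.76
Node uu (S = 191.8): continuation = 1/1.08·[0.8000·0.0000 + 0.2000·0.0000] = 0.0000; exercise value = 0.0000 ≤ continuation, so V_uu = 0.0000
Node ud (S = 133.4): continuation = 1/1.08·[0.8000·0.0000 + 0.2000·13.2800] = 2.4593; exercise value = 0.0000 ≤ continuation, so V_ud = 2.4593
Node dd (S = 92.8): continuation = 1/1.08·[0.8000·13.2800 + 0.2000·45.7600] = 18.3111; exercise value = 27.2000 > continuation, so V_dd = 27.2000 (exercise)
Node u (S = 166.8): continuation = 1/1.08·[0.8000·0.0000 + 0.2000·2.4593] = 0.4554; exercise value = 0.0000 ≤ continuation, so V_u = 0.4554
Node d (S = 116): continuation = 1/1.08·[0.8000·2.4593 + 0.2000·27.2000] = 6.8587; exercise value = 4.0000 ≤ continuation, so V_d = 6.8587
Node 0 (S = 145): continuation = 1/1.08·[0.8000·0.4554 + 0.2000·6.8587] = 1.6075; exercise value = 0.0000 ≤ continuation, so V_0 = 1.6075

$1.61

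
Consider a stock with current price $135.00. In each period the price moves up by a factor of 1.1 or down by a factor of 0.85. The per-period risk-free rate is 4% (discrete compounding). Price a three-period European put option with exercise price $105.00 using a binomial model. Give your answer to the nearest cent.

$0.27

Risk-neutral probability p = (1 + 0.04 − 0.85)/(1.1 − 0.85) = 0.1900/0.2500 = 0.7600
Terminal stock prices: S_uuu = 179.7, S_uud = 138.8, S_udd = 107.3, S_ddd = 82.91
Terminal payoffs (K − S): max(-74.69, 0) = 0, max(-33.85, 0) = 0, max(-2.291, 0) = 0, max(22.09, 0) = 22.09
Node uu (S = 163.4): V_uu = 1/1.04·[0.7600·0.0000 + 0.2400·0.0000] = 0.0000
Node ud (S = 126.2): V_ud = 1/1.04·[0.7600·0.0000 + 0.2400·0.0000] = 0.0000
Node dd (S = 97.54): V_dd = 1/1.04·[0.7600·0.0000 + 0.2400·22.0931] = 5.0984
Node u (S = 148.5): V_u = 1/1.04·[0.7600·0.0000 + 0.2400·0.0000] = 0.0000
Node d (S = 114.8): V_d = 1/1.04·[0.7600·0.0000 + 0.2400·5.0984] = 1.1766
Node 0 (S = 135): V_0 = 1/1.04·[0.7600·0.0000 + 0.2400·1.1766] = 0.2715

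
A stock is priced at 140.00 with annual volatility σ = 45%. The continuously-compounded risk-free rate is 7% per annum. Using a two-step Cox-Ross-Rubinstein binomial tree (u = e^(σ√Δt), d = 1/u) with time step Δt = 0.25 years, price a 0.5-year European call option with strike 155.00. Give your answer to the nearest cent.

14.54

CRR parameters: u = e^(σ√Δt) = e^(0.45·√0.25) = 1.2523, d = 1/u = 0.7985
Per-period rate: rΔt = 0.07·0.25 = 0.0175, so R = e^0.0175 = 1.0177
Risk-neutral probability p = (e^0.0175 − 0.7985)/(1.2523 − 0.7985) = 0.2191/0.4538 = 0.4829
Terminal stock prices: S_uu = 219.6, S_ud = 140, S_dd = 89.27
Terminal payoffs (S − K): max(64.56, 0) = 64.56, max(-15, 0) = 0, max(-65.73, 0) = 0
Node u (S = 175.3): V_u = e^(−0.0175)·[0.4829·64.5637 + 0.5171·0.0000] = 30.6362
Node d (S = 111.8): V_d = e^(−0.0175)·[0.4829·0.0000 + 0.5171·0.0000] = 0.0000
Node 0 (S = 140): V_0 = e^(−0.0175)·[0.4829·30.6362 + 0.5171·0.0000] = 14.5372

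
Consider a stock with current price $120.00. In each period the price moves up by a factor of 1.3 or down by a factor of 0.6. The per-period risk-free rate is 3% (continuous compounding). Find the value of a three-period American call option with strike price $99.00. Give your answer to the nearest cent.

$44.04

Risk-neutral probability p = (e^0.03 − 0.6)/(1.3 − 0.6) = 0.4305/0.7000 = 0.6149
Terminal stock prices: S_uuu = 263.6, S_uud = 121.7, S_udd = 56.16, S_ddd = 25.92
Terminal payoffs (S − K): max(164.6, 0) = 164.6, max(22.68, 0) = 22.68, max(-42.84, 0) = 0, max(-73.08, 0) = 0
Node uu (S = 202.8): continuation = e^(−0.03)·[0.6149·164.6400 + 0.3851·22.6800] = 106.7259; exercise value = 103.8000 ≤ continuation, so V_uu = 106.7259
Node ud (S = 93.6): continuation = e^(−0.03)·[0.6149·22.6800 + 0.3851·0.0000] = 13.5345; exercise value = 0.0000 ≤ continuation, so V_ud = 13.5345
Node dd (S = 43.2): continuation = e^(−0.03)·[0.6149·0.0000 + 0.3851·0.0000] = 0.0000; exercise value = 0.0000 ≤ continuation, so V_dd = 0.0000
Node u (S = 156): continuation = e^(−0.03)·[0.6149·106.7259 + 0.3851·13.5345] = 68.7475; exercise value = 57.0000 ≤ continuation, so V_u = 68.7475
Node d (S = 72): continuation = e^(−0.03)·[0.6149·13.5345 + 0.3851·0.0000] = 8.0769; exercise value = 0.0000 ≤ continuation, so V_d = 8.0769
Node 0 (S = 120): continuation = e^(−0.03)·[0.6149·68.7475 + 0.3851·8.0769] = 44.0440; exercise value = 21.0000 ≤ continuation, so V_0 = 44.0440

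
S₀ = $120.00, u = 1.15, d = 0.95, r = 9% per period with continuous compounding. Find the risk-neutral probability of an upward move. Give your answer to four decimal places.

p = 0.7209

Risk-neutral probability p = (e^0.09 − 0.95)/(1.15 − 0.95) = 0.1442/0.2000 = 0.7209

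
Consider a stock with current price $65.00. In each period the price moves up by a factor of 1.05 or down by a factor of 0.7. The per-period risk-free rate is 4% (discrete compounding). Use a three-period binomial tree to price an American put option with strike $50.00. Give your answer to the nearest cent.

Risk-neutral probability p = (1 + 0.04 − 0.7)/(1.05 − 0.7) = 0.3400/0.3500 = 0.9714
Terminal stock prices: S_uuu = 75.25, S_uud = 50.16, S_udd = 33.44, S_ddd = 22.29
Terminal payoffs (K − S): max(-25.25, 0) = 0, max(-0.1638, 0) = 0, max(16.56, 0) = 16.56, max(27.71, 0) = 27.71
Node uu (S = 71.66): continuation = 1/1.04·[0.9714·0.0000 + 0.0286·0.0000] = 0.0000; exercise value = 0.0000 ≤ continuation, so V_uu = 0.0000
Node ud (S = 47.77): continuation = 1/1.04·[0.9714·0.0000 + 0.0286·16.5575] = 0.4549; exercise value = 2.2250 > continuation, so V_ud = 2.2250 (exercise)
Node dd (S = 31.85): continuation = 1/1.04·[0.9714·16.5575 + 0.0286·27.7050] = 16.2269; exercise value = 18.1500 > continuation, so V_dd = 18.1500 (exercise)
Node u (S = 68.25): continuation = 1/1.04·[0.9714·0.0000 + 0.0286·2.2250] = 0.0611; exercise value = 0.0000 ≤ continuation, so V_u = 0.0611
Node d (S = 45.5): continuation = 1/1.04·[0.9714·2.2250 + 0.0286·18.1500] = 2.5769; exercise value = 4.5000 > continuation, so V_d = 4.5000 (exercise)
Node 0 (S = 65): continuation = 1/1.04·[0.9714·0.0611 + 0.0286·4.5000] = 0.1807; exercise value = 0.0000 ≤ continuation, so V_0 = 0.1807

$0.18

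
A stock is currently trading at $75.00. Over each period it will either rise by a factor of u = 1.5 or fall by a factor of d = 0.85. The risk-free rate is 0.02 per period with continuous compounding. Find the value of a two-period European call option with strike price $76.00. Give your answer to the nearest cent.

Risk-neutral probability p = (e^0.02 − 0.85)/(1.5 − 0.85) = 0.1702/0.6500 = 0.2618
Terminal stock prices: S_uu = 168.8, S_ud = 95.62, S_dd = 54.19
Terminal payoffs (S − K): max(92.75, 0) = 92.75, max(19.62, 0) = 19.62, max(-21.81, 0) = 0
Node u (S = 112.5): V_u = e^(−0.02)·[0.2618·92.7500 + 0.7382·19.6250] = 38.0049
Node d (S = 63.75): V_d = e^(−0.02)·[0.2618·19.6250 + 0.7382·0.0000] = 5.0370
Node 0 (S = 75): V_0 = e^(−0.02)·[0.2618·38.0049 + 0.7382·5.0370] = 13.3989

$13.40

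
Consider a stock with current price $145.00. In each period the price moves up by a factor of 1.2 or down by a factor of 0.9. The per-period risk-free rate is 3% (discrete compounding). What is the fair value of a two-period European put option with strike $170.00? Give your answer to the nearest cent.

$22.11

Risk-neutral probability p = (1 + 0.03 − 0.9)/(1.2 − 0.9) = 0.1300/0.3000 = 0.4333
Terminal stock prices: S_uu = 208.8, S_ud = 156.6, S_dd = 117.5
Terminal payoffs (K − S): max(-38.8, 0) = 0, max(13.4, 0) = 13.4, max(52.55, 0) = 52.55
Node u (S = 174): V_u = 1/1.03·[0.4333·0.0000 + 0.5667·13.4000] = 7.3722
Node d (S = 130.5): V_d = 1/1.03·[0.4333·13.4000 + 0.5667·52.5500] = 34.5485
Node 0 (S = 145): V_0 = 1/1.03·[0.4333·7.3722 + 0.5667·34.5485] = 22.1088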